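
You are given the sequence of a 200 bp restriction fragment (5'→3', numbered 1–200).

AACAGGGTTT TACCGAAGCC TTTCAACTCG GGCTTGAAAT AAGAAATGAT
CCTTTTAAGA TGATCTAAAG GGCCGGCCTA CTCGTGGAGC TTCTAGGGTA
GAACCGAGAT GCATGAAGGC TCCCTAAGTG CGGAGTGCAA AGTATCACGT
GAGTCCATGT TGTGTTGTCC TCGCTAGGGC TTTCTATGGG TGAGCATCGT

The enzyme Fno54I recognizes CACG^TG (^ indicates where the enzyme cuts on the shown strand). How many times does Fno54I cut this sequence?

1

CACGTG occurs starting at position 146.
Fno54I cuts at 1 site.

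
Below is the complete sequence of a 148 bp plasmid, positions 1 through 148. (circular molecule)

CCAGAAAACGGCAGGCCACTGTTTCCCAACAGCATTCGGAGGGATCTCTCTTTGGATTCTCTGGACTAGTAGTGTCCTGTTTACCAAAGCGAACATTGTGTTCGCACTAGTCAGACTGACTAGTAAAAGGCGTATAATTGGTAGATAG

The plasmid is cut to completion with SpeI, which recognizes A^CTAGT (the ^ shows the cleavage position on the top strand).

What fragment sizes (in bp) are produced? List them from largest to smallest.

SpeI sites (ACTAGT) start at positions 65, 106, 119.
SpeI cuts after the first base of each site, so after positions 65, 106, 119.
Circular molecule, 3 cuts → 3 fragments:
  66–106 → 41 bp
  107–119 → 13 bp
  120–148 then 1–65 → 29 + 65 = 94 bp
Sorted largest to smallest: 94, 41, 13 bp.

94, 41, 13 bp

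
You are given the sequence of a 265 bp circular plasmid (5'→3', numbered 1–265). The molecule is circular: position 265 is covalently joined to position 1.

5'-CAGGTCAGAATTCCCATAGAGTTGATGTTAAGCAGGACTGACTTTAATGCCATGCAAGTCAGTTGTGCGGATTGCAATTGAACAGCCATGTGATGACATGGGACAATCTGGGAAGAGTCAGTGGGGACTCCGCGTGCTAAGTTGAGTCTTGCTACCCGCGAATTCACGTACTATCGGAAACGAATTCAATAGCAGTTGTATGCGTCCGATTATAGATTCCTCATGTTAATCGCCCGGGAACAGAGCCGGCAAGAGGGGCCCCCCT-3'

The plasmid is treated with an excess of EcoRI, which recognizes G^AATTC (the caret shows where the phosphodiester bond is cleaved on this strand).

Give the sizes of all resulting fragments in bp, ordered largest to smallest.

EcoRI sites (GAATTC) start at positions 8, 160, 182.
EcoRI cuts after the first base of each site, so after positions 8, 160, 182.
Circular molecule, 3 cuts → 3 fragments:
  9–160 → 152 bp
  161–182 → 22 bp
  183–265 then 1–8 → 83 + 8 = 91 bp
Sorted largest to smallest: 152, 91, 22 bp.

152, 91, 22 bp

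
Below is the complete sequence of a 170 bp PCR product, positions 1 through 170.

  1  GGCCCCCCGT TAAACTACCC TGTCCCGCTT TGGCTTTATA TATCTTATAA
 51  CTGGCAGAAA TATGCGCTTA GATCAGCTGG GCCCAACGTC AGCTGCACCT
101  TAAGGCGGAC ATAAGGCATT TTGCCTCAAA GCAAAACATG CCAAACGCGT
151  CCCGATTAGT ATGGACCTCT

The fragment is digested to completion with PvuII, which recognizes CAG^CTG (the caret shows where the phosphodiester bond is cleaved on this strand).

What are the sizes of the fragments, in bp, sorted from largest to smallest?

PvuII sites (CAGCTG) start at positions 74, 90.
PvuII cuts after base 3 of each site, so after positions 76, 92.
Linear molecule, 2 cuts → 3 fragments:
  1–76 → 76 bp
  77–92 → 16 bp
  93–170 → 78 bp
Sorted largest to smallest: 78, 76, 16 bp.

78, 76, 16 bp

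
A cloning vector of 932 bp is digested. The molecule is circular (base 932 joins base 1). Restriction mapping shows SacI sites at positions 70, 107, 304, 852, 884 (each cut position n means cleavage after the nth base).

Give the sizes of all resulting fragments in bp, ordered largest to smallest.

548, 197, 118, 37, 32 bp

Circular molecule, 5 cuts → 5 fragments:
  107 − 70 = 37 bp
  304 − 107 = 197 bp
  852 − 304 = 548 bp
  884 − 852 = 32 bp
  wrap: 932 − 884 + 70 = 118 bp
Sorted largest to smallest: 548, 197, 118, 37, 32 bp.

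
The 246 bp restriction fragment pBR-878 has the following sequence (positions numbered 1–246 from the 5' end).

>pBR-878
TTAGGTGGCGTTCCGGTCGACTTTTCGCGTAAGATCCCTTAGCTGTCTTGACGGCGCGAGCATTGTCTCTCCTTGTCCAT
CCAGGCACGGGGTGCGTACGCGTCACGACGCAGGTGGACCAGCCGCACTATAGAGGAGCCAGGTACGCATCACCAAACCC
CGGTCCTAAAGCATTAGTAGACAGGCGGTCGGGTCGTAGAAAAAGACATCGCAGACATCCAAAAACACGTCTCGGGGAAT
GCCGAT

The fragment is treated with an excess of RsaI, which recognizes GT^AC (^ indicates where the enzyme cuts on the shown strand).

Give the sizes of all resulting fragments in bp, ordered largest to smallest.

102, 97, 47 bp

RsaI sites (GTAC) start at positions 96, 143.
RsaI cuts after base 2 of each site, so after positions 97, 144.
Linear molecule, 2 cuts → 3 fragments:
  1–97 → 97 bp
  98–144 → 47 bp
  145–246 → 102 bp
Sorted largest to smallest: 102, 97, 47 bp.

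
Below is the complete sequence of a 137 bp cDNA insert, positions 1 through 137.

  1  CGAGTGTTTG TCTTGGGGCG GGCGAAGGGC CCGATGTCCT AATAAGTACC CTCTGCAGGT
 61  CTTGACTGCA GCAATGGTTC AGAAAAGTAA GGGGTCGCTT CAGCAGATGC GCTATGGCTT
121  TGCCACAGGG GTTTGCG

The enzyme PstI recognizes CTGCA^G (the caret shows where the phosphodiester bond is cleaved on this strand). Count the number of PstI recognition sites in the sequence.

2

CTGCAG occurs starting at positions 53, 66.
PstI cuts at 2 sites.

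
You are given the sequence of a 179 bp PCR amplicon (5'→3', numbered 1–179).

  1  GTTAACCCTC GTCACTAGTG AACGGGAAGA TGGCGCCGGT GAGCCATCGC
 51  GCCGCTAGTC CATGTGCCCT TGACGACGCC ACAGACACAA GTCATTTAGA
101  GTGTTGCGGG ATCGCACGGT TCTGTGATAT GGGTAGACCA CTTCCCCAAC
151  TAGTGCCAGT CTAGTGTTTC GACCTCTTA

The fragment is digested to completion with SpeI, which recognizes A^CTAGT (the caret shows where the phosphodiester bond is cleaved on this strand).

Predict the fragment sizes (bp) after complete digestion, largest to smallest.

135, 30, 14 bp

SpeI sites (ACTAGT) start at positions 14, 149.
SpeI cuts after the first base of each site, so after positions 14, 149.
Linear molecule, 2 cuts → 3 fragments:
  1–14 → 14 bp
  15–149 → 135 bp
  150–179 → 30 bp
Sorted largest to smallest: 135, 30, 14 bp.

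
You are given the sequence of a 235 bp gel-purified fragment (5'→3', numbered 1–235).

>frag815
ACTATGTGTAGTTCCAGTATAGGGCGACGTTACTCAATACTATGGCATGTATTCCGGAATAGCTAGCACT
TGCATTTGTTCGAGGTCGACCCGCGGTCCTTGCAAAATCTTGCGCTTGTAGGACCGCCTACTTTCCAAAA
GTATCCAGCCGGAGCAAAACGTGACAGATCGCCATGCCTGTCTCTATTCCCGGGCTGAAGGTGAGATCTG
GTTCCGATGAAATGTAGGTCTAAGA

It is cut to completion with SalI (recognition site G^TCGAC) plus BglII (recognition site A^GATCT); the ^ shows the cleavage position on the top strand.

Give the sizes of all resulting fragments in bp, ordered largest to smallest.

The SalI site (GTCGAC) starts at position 85.
SalI cuts after the first base of each site, so after position 85.
The BglII site (AGATCT) starts at position 204.
BglII cuts after the first base of each site, so after position 204.
Combined cut positions: 85, 204.
Linear molecule, 2 cuts → 3 fragments:
  1–85 → 85 bp
  86–204 → 119 bp
  205–235 → 31 bp
Sorted largest to smallest: 119, 85, 31 bp.

119, 85, 31 bp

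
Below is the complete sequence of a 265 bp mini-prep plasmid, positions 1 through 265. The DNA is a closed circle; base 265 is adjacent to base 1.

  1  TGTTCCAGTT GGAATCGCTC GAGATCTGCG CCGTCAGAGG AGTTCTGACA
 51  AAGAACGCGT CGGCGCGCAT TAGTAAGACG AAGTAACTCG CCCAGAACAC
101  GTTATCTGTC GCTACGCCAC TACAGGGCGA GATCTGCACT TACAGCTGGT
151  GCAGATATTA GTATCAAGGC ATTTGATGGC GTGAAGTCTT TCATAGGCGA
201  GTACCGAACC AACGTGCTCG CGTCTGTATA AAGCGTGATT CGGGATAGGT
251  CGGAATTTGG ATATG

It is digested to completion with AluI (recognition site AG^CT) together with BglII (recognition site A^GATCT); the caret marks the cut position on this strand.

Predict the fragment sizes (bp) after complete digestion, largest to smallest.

142, 108, 15 bp

The AluI site (AGCT) starts at position 144.
AluI cuts after base 2 of each site, so after position 145.
BglII sites (AGATCT) start at positions 22, 130.
BglII cuts after the first base of each site, so after positions 22, 130.
Combined cut positions: 22, 130, 145.
Circular molecule, 3 cuts → 3 fragments:
  23–130 → 108 bp
  131–145 → 15 bp
  146–265 then 1–22 → 120 + 22 = 142 bp
Sorted largest to smallest: 142, 108, 15 bp.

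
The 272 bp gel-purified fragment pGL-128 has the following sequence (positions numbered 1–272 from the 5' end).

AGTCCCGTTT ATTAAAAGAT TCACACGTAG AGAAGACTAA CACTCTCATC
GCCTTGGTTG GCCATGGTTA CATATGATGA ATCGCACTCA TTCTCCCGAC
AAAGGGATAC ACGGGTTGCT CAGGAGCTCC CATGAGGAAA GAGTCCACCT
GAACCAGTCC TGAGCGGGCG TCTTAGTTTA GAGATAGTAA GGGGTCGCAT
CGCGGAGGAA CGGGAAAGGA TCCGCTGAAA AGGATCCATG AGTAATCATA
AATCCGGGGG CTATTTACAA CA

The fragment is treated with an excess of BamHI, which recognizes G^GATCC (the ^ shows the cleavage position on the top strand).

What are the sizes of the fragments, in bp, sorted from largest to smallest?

BamHI sites (GGATCC) start at positions 218, 232.
BamHI cuts after the first base of each site, so after positions 218, 232.
Linear molecule, 2 cuts → 3 fragments:
  1–218 → 218 bp
  219–232 → 14 bp
  233–272 → 40 bp
Sorted largest to smallest: 218, 40, 14 bp.

218, 40, 14 bp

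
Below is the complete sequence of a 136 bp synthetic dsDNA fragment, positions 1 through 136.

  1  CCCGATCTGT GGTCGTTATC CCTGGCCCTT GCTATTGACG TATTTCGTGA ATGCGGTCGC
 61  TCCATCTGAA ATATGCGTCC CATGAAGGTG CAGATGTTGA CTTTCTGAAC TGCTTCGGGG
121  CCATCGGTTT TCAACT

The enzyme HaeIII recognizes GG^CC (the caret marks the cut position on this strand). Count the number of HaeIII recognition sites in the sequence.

2

GGCC occurs starting at positions 24, 119.
HaeIII cuts at 2 sites.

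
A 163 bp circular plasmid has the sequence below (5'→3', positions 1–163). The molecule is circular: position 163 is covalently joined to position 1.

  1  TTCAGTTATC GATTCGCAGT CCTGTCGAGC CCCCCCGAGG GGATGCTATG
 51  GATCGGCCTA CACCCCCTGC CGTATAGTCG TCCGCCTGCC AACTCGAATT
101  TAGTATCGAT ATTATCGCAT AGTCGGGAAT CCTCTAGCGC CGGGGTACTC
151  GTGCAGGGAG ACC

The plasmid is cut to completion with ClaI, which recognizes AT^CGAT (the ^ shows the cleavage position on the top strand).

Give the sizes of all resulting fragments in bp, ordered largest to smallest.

97, 66 bp

ClaI sites (ATCGAT) start at positions 8, 105.
ClaI cuts after base 2 of each site, so after positions 9, 106.
Circular molecule, 2 cuts → 2 fragments:
  10–106 → 97 bp
  107–163 then 1–9 → 57 + 9 = 66 bp
Sorted largest to smallest: 97, 66 bp.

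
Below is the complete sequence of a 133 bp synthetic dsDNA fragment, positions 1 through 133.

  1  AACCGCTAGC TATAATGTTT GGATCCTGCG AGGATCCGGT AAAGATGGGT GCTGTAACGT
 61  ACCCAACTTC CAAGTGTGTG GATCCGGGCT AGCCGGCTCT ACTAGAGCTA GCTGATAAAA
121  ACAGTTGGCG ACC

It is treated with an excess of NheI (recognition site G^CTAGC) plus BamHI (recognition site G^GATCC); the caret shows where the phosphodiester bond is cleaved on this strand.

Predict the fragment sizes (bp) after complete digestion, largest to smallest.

NheI sites (GCTAGC) start at positions 5, 88, 107.
NheI cuts after the first base of each site, so after positions 5, 88, 107.
BamHI sites (GGATCC) start at positions 21, 32, 80.
BamHI cuts after the first base of each site, so after positions 21, 32, 80.
Combined cut positions: 5, 21, 32, 80, 88, 107.
Linear molecule, 6 cuts → 7 fragments:
  1–5 → 5 bp
  6–21 → 16 bp
  22–32 → 11 bp
  33–80 → 48 bp
  81–88 → 8 bp
  89–107 → 19 bp
  108–133 → 26 bp
Sorted largest to smallest: 48, 26, 19, 16, 11, 8, 5 bp.

48, 26, 19, 16, 11, 8, 5 bp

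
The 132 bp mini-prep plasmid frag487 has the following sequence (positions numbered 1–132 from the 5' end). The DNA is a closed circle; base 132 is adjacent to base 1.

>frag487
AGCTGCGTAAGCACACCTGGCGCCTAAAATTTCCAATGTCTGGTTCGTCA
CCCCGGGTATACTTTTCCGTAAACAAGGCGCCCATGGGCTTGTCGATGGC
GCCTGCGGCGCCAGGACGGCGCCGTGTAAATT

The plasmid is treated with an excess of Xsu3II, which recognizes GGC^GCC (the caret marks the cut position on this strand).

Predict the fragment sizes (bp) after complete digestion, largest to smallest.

Xsu3II sites (GGCGCC) start at positions 19, 77, 98, 107, 118.
Xsu3II cuts after base 3 of each site, so after positions 21, 79, 100, 109, 120.
Circular molecule, 5 cuts → 5 fragments:
  22–79 → 58 bp
  80–100 → 21 bp
  101–109 → 9 bp
  110–120 → 11 bp
  121–132 then 1–21 → 12 + 21 = 33 bp
Sorted largest to smallest: 58, 33, 21, 11, 9 bp.

58, 33, 21, 11, 9 bp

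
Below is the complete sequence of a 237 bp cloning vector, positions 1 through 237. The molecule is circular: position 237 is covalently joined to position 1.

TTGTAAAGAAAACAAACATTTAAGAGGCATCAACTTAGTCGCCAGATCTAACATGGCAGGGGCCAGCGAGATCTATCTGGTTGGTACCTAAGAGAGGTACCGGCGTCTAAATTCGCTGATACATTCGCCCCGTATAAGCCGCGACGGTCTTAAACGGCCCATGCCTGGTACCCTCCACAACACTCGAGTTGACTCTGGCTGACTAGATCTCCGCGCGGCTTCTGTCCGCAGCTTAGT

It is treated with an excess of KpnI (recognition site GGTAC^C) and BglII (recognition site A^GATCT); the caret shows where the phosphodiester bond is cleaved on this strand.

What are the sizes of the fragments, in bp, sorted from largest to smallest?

KpnI sites (GGTACC) start at positions 83, 96, 167.
KpnI cuts after base 5 of each site (before the last base), so after positions 87, 100, 171.
BglII sites (AGATCT) start at positions 44, 69, 205.
BglII cuts after the first base of each site, so after positions 44, 69, 205.
Combined cut positions: 44, 69, 87, 100, 171, 205.
Circular molecule, 6 cuts → 6 fragments:
  45–69 → 25 bp
  70–87 → 18 bp
  88–100 → 13 bp
  101–171 → 71 bp
  172–205 → 34 bp
  206–237 then 1–44 → 32 + 44 = 76 bp
Sorted largest to smallest: 76, 71, 34, 25, 18, 13 bp.

76, 71, 34, 25, 18, 13 bp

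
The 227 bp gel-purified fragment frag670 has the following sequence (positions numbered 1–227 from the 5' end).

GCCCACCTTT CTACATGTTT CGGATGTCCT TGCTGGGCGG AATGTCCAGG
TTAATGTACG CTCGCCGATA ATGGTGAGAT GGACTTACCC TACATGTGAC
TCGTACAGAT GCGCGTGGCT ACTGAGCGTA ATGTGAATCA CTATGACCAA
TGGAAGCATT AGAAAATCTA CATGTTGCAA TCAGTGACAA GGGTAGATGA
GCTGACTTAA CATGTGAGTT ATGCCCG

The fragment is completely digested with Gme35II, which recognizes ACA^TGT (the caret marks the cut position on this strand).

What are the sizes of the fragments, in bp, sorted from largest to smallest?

Gme35II sites (ACATGT) start at positions 13, 92, 170, 210.
Gme35II cuts after base 3 of each site, so after positions 15, 94, 172, 212.
Linear molecule, 4 cuts → 5 fragments:
  1–15 → 15 bp
  16–94 → 79 bp
  95–172 → 78 bp
  173–212 → 40 bp
  213–227 → 15 bp
Sorted largest to smallest: 79, 78, 40, 15, 15 bp.

79, 78, 40, 15, 15 bp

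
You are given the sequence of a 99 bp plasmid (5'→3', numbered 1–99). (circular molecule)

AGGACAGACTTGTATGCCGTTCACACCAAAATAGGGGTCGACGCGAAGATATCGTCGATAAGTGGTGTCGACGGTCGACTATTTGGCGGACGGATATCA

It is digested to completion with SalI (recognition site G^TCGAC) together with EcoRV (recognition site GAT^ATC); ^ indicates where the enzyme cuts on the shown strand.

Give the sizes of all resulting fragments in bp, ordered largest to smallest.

SalI sites (GTCGAC) start at positions 37, 67, 74.
SalI cuts after the first base of each site, so after positions 37, 67, 74.
EcoRV sites (GATATC) start at positions 48, 93.
EcoRV cuts after base 3 of each site, so after positions 50, 95.
Combined cut positions: 37, 50, 67, 74, 95.
Circular molecule, 5 cuts → 5 fragments:
  38–50 → 13 bp
  51–67 → 17 bp
  68–74 → 7 bp
  75–95 → 21 bp
  96–99 then 1–37 → 4 + 37 = 41 bp
Sorted largest to smallest: 41, 21, 17, 13, 7 bp.

41, 21, 17, 13, 7 bp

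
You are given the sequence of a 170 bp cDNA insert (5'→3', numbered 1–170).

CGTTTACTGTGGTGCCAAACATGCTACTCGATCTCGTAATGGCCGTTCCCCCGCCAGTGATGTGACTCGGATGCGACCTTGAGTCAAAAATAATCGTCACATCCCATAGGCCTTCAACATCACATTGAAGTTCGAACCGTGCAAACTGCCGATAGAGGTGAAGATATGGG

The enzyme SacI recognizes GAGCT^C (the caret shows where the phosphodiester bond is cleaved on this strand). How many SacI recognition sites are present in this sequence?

0

No occurrence of GAGCTC is present in the sequence.
SacI does not cut: 0 sites.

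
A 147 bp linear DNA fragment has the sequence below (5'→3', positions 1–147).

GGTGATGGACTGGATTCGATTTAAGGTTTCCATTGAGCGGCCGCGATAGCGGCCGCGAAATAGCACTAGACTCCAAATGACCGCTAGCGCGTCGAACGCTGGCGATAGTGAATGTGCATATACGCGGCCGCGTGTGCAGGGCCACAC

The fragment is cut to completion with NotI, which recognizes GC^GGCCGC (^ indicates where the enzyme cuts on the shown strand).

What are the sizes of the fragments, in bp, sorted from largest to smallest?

NotI sites (GCGGCCGC) start at positions 37, 49, 124.
NotI cuts after base 2 of each site, so after positions 38, 50, 125.
Linear molecule, 3 cuts → 4 fragments:
  1–38 → 38 bp
  39–50 → 12 bp
  51–125 → 75 bp
  126–147 → 22 bp
Sorted largest to smallest: 75, 38, 22, 12 bp.

75, 38, 22, 12 bp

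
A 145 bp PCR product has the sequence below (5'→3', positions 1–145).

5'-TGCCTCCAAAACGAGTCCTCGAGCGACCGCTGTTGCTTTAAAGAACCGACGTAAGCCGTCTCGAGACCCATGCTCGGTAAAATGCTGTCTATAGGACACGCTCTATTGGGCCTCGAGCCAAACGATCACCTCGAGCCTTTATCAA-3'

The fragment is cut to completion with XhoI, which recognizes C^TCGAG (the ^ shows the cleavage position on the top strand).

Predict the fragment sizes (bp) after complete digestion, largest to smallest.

52, 42, 18, 18, 15 bp

XhoI sites (CTCGAG) start at positions 18, 60, 112, 130.
XhoI cuts after the first base of each site, so after positions 18, 60, 112, 130.
Linear molecule, 4 cuts → 5 fragments:
  1–18 → 18 bp
  19–60 → 42 bp
  61–112 → 52 bp
  113–130 → 18 bp
  131–145 → 15 bp
Sorted largest to smallest: 52, 42, 18, 18, 15 bp.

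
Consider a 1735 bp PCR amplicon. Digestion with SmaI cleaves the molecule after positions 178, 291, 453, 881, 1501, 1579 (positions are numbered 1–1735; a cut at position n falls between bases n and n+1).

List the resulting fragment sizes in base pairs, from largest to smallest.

Linear molecule, 6 cuts → 7 fragments:
  178 − 0 = 178 bp
  291 − 178 = 113 bp
  453 − 291 = 162 bp
  881 − 453 = 428 bp
  1501 − 881 = 620 bp
  1579 − 1501 = 78 bp
  1735 − 1579 = 156 bp
Sorted largest to smallest: 620, 428, 178, 162, 156, 113, 78 bp.

620, 428, 178, 162, 156, 113, 78 bp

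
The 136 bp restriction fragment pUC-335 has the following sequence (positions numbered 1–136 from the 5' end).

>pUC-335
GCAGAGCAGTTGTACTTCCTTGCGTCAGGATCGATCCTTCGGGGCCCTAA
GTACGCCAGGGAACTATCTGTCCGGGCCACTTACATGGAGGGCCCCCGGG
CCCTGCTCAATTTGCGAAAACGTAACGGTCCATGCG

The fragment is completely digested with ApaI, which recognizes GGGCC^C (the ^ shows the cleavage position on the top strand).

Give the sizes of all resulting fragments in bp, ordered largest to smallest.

48, 46, 34, 8 bp

ApaI sites (GGGCCC) start at positions 42, 90, 98.
ApaI cuts after base 5 of each site (before the last base), so after positions 46, 94, 102.
Linear molecule, 3 cuts → 4 fragments:
  1–46 → 46 bp
  47–94 → 48 bp
  95–102 → 8 bp
  103–136 → 34 bp
Sorted largest to smallest: 48, 46, 34, 8 bp.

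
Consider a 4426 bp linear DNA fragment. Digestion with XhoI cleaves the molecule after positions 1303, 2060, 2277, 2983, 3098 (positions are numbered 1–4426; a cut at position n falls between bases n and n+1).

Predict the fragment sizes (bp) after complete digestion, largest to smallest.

Linear molecule, 5 cuts → 6 fragments:
  1303 − 0 = 1303 bp
  2060 − 1303 = 757 bp
  2277 − 2060 = 217 bp
  2983 − 2277 = 706 bp
  3098 − 2983 = 115 bp
  4426 − 3098 = 1328 bp
Sorted largest to smallest: 1328, 1303, 757, 706, 217, 115 bp.

1328, 1303, 757, 706, 217, 115 bp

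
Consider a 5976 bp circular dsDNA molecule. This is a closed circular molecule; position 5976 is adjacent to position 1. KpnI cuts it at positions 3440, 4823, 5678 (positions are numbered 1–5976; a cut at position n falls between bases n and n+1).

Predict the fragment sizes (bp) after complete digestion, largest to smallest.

Circular molecule, 3 cuts → 3 fragments:
  4823 − 3440 = 1383 bp
  5678 − 4823 = 855 bp
  wrap: 5976 − 5678 + 3440 = 3738 bp
Sorted largest to smallest: 3738, 1383, 855 bp.

3738, 1383, 855 bp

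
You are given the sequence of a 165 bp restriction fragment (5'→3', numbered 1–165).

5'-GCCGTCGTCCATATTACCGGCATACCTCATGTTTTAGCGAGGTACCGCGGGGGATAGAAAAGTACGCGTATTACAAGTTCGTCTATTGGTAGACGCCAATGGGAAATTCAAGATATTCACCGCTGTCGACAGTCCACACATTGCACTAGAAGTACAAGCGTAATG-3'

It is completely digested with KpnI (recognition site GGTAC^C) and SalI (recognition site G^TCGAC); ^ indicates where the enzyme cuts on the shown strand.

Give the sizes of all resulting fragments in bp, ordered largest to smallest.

The KpnI site (GGTACC) starts at position 41.
KpnI cuts after base 5 of each site (before the last base), so after position 45.
The SalI site (GTCGAC) starts at position 125.
SalI cuts after the first base of each site, so after position 125.
Combined cut positions: 45, 125.
Linear molecule, 2 cuts → 3 fragments:
  1–45 → 45 bp
  46–125 → 80 bp
  126–165 → 40 bp
Sorted largest to smallest: 80, 45, 40 bp.

80, 45, 40 bp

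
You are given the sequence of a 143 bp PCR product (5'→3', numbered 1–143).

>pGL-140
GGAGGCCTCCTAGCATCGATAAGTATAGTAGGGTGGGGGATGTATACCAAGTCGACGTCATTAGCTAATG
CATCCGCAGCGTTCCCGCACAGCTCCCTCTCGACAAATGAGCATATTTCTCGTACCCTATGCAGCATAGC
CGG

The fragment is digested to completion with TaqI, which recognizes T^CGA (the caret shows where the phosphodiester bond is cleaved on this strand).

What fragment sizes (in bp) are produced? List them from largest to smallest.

TaqI sites (TCGA) start at positions 16, 52, 100.
TaqI cuts after the first base of each site, so after positions 16, 52, 100.
Linear molecule, 3 cuts → 4 fragments:
  1–16 → 16 bp
  17–52 → 36 bp
  53–100 → 48 bp
  101–143 → 43 bp
Sorted largest to smallest: 48, 43, 36, 16 bp.

48, 43, 36, 16 bp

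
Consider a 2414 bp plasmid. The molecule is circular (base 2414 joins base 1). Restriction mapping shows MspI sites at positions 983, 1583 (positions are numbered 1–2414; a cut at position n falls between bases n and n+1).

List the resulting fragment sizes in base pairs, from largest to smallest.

1814, 600 bp

Circular molecule, 2 cuts → 2 fragments:
  1583 − 983 = 600 bp
  wrap: 2414 − 1583 + 983 = 1814 bp
Sorted largest to smallest: 1814, 600 bp.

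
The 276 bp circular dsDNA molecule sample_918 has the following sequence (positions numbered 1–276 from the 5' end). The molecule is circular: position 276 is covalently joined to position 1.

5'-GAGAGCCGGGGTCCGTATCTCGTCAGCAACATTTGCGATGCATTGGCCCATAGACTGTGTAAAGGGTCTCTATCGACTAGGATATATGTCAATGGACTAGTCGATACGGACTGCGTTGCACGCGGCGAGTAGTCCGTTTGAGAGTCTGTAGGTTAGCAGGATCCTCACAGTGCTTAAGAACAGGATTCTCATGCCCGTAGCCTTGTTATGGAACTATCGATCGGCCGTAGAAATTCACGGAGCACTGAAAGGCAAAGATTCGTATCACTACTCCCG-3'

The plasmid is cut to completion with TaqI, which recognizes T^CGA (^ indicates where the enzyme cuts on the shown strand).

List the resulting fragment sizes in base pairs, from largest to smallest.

TaqI sites (TCGA) start at positions 73, 101, 217.
TaqI cuts after the first base of each site, so after positions 73, 101, 217.
Circular molecule, 3 cuts → 3 fragments:
  74–101 → 28 bp
  102–217 → 116 bp
  218–276 then 1–73 → 59 + 73 = 132 bp
Sorted largest to smallest: 132, 116, 28 bp.

132, 116, 28 bp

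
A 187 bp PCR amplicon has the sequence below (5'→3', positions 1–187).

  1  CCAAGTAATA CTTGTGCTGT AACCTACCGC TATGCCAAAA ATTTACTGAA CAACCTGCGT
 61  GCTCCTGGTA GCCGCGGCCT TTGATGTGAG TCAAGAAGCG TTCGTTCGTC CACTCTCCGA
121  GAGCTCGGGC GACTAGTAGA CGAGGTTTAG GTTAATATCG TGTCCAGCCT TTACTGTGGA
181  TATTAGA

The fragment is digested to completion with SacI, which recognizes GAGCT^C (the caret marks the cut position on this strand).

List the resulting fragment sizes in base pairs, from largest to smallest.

The SacI site (GAGCTC) starts at position 121.
SacI cuts after base 5 of each site (before the last base), so after position 125.
Linear molecule, 1 cut → 2 fragments:
  1–125 → 125 bp
  126–187 → 62 bp
Sorted largest to smallest: 125, 62 bp.

125, 62 bp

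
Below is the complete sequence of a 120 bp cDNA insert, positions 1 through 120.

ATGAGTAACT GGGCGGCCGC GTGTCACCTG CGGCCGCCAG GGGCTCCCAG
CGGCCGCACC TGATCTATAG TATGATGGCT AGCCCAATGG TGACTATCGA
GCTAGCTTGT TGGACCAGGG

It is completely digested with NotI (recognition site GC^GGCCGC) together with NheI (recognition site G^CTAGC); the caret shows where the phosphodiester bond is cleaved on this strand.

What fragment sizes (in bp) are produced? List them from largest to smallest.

27, 23, 20, 19, 17, 14 bp

NotI sites (GCGGCCGC) start at positions 13, 30, 50.
NotI cuts after base 2 of each site, so after positions 14, 31, 51.
NheI sites (GCTAGC) start at positions 78, 101.
NheI cuts after the first base of each site, so after positions 78, 101.
Combined cut positions: 14, 31, 51, 78, 101.
Linear molecule, 5 cuts → 6 fragments:
  1–14 → 14 bp
  15–31 → 17 bp
  32–51 → 20 bp
  52–78 → 27 bp
  79–101 → 23 bp
  102–120 → 19 bp
Sorted largest to smallest: 27, 23, 20, 19, 17, 14 bp.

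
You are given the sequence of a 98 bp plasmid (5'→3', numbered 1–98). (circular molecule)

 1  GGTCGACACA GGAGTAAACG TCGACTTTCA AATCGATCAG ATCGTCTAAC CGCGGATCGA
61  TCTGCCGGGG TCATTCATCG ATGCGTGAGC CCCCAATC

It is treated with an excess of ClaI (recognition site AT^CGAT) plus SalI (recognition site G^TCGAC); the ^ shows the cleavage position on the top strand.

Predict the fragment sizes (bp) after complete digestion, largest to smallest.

24, 22, 21, 18, 13 bp

ClaI sites (ATCGAT) start at positions 32, 56, 77.
ClaI cuts after base 2 of each site, so after positions 33, 57, 78.
SalI sites (GTCGAC) start at positions 2, 20.
SalI cuts after the first base of each site, so after positions 2, 20.
Combined cut positions: 2, 20, 33, 57, 78.
Circular molecule, 5 cuts → 5 fragments:
  3–20 → 18 bp
  21–33 → 13 bp
  34–57 → 24 bp
  58–78 → 21 bp
  79–98 then 1–2 → 20 + 2 = 22 bp
Sorted largest to smallest: 24, 22, 21, 18, 13 bp.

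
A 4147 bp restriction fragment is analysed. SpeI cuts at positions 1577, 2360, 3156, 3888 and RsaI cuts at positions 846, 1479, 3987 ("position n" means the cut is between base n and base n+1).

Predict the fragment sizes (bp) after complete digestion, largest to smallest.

846, 796, 783, 732, 633, 160, 99, 98 bp

Combined cut positions (sorted): 846, 1479, 1577, 2360, 3156, 3888, 3987.
Linear molecule, 7 cuts → 8 fragments:
  846 − 0 = 846 bp
  1479 − 846 = 633 bp
  1577 − 1479 = 98 bp
  2360 − 1577 = 783 bp
  3156 − 2360 = 796 bp
  3888 − 3156 = 732 bp
  3987 − 3888 = 99 bp
  4147 − 3987 = 160 bp
Sorted largest to smallest: 846, 796, 783, 732, 633, 160, 99, 98 bp.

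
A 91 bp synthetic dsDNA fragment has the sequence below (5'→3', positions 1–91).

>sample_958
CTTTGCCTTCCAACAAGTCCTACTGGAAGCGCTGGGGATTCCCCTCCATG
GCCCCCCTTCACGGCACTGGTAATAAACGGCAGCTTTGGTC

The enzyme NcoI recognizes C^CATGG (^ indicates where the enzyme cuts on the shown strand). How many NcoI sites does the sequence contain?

CCATGG occurs starting at position 46.
NcoI cuts at 1 site.

1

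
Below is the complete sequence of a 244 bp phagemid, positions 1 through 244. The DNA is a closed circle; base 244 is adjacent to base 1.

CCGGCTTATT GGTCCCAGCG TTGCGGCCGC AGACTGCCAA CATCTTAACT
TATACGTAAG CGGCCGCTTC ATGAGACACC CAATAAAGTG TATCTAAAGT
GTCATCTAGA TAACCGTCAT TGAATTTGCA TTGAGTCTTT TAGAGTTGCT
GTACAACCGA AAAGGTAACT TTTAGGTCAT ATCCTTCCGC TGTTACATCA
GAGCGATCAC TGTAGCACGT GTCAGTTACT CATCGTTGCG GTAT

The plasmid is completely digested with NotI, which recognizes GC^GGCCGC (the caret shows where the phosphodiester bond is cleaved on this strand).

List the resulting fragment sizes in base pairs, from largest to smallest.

207, 37 bp

NotI sites (GCGGCCGC) start at positions 23, 60.
NotI cuts after base 2 of each site, so after positions 24, 61.
Circular molecule, 2 cuts → 2 fragments:
  25–61 → 37 bp
  62–244 then 1–24 → 183 + 24 = 207 bp
Sorted largest to smallest: 207, 37 bp.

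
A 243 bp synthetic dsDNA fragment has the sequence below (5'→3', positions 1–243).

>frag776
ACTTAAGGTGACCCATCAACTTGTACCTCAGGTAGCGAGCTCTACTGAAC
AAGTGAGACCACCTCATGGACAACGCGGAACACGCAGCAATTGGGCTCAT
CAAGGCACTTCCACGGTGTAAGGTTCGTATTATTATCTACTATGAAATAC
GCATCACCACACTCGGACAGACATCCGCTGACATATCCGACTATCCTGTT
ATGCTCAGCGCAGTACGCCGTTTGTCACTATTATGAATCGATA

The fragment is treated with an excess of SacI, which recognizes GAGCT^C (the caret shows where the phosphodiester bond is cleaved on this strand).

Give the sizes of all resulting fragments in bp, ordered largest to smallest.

202, 41 bp

The SacI site (GAGCTC) starts at position 37.
SacI cuts after base 5 of each site (before the last base), so after position 41.
Linear molecule, 1 cut → 2 fragments:
  1–41 → 41 bp
  42–243 → 202 bp
Sorted largest to smallest: 202, 41 bp.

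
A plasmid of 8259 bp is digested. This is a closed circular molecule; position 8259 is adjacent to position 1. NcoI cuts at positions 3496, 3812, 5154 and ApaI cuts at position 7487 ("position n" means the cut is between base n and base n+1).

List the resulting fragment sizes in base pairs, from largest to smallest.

Combined cut positions (sorted): 3496, 3812, 5154, 7487.
Circular molecule, 4 cuts → 4 fragments:
  3812 − 3496 = 316 bp
  5154 − 3812 = 1342 bp
  7487 − 5154 = 2333 bp
  wrap: 8259 − 7487 + 3496 = 4268 bp
Sorted largest to smallest: 4268, 2333, 1342, 316 bp.

4268, 2333, 1342, 316 bp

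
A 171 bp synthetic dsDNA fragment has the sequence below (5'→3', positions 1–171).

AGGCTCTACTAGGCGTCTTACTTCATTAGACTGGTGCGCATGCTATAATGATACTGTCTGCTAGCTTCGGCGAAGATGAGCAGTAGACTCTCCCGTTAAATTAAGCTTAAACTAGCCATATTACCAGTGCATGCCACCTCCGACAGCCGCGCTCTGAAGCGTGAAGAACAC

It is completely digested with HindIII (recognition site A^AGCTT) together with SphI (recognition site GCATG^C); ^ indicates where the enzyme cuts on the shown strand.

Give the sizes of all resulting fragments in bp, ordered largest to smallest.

The HindIII site (AAGCTT) starts at position 103.
HindIII cuts after the first base of each site, so after position 103.
SphI sites (GCATGC) start at positions 38, 129.
SphI cuts after base 5 of each site (before the last base), so after positions 42, 133.
Combined cut positions: 42, 103, 133.
Linear molecule, 3 cuts → 4 fragments:
  1–42 → 42 bp
  43–103 → 61 bp
  104–133 → 30 bp
  134–171 → 38 bp
Sorted largest to smallest: 61, 42, 38, 30 bp.

61, 42, 38, 30 bp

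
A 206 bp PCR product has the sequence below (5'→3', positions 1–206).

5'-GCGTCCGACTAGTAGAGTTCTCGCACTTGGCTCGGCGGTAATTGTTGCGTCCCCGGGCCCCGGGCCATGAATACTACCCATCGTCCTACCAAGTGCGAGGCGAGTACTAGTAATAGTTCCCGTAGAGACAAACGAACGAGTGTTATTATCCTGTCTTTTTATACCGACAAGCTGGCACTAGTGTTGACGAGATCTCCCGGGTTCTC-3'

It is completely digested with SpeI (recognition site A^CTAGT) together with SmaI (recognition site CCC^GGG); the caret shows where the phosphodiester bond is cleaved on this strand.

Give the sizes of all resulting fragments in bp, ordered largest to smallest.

SpeI sites (ACTAGT) start at positions 8, 106, 177.
SpeI cuts after the first base of each site, so after positions 8, 106, 177.
SmaI sites (CCCGGG) start at positions 52, 59, 196.
SmaI cuts after base 3 of each site, so after positions 54, 61, 198.
Combined cut positions: 8, 54, 61, 106, 177, 198.
Linear molecule, 6 cuts → 7 fragments:
  1–8 → 8 bp
  9–54 → 46 bp
  55–61 → 7 bp
  62–106 → 45 bp
  107–177 → 71 bp
  178–198 → 21 bp
  199–206 → 8 bp
Sorted largest to smallest: 71, 46, 45, 21, 8, 8, 7 bp.

71, 46, 45, 21, 8, 8, 7 bp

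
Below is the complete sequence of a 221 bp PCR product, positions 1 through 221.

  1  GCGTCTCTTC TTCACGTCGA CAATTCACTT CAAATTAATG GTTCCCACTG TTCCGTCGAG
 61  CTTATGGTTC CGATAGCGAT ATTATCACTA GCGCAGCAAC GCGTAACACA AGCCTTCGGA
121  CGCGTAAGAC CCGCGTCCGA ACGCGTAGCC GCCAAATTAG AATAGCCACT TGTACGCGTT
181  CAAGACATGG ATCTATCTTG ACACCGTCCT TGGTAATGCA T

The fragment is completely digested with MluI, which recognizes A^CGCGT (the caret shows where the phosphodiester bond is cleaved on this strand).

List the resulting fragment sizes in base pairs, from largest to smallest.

99, 47, 33, 21, 21 bp

MluI sites (ACGCGT) start at positions 99, 120, 141, 174.
MluI cuts after the first base of each site, so after positions 99, 120, 141, 174.
Linear molecule, 4 cuts → 5 fragments:
  1–99 → 99 bp
  100–120 → 21 bp
  121–141 → 21 bp
  142–174 → 33 bp
  175–221 → 47 bp
Sorted largest to smallest: 99, 47, 33, 21, 21 bp.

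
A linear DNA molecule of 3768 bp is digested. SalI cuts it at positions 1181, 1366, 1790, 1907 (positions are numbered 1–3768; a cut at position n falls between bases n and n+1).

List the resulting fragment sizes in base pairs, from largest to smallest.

Linear molecule, 4 cuts → 5 fragments:
  1181 − 0 = 1181 bp
  1366 − 1181 = 185 bp
  1790 − 1366 = 424 bp
  1907 − 1790 = 117 bp
  3768 − 1907 = 1861 bp
Sorted largest to smallest: 1861, 1181, 424, 185, 117 bp.

1861, 1181, 424, 185, 117 bp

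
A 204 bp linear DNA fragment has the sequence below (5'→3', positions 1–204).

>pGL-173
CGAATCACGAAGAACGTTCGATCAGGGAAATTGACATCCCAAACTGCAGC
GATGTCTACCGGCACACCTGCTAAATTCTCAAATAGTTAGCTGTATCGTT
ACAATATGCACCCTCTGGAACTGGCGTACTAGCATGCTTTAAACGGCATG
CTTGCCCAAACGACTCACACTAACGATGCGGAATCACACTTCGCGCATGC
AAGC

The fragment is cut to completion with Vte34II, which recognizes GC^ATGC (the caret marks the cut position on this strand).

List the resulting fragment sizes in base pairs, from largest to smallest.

Vte34II sites (GCATGC) start at positions 132, 146, 195.
Vte34II cuts after base 2 of each site, so after positions 133, 147, 196.
Linear molecule, 3 cuts → 4 fragments:
  1–133 → 133 bp
  134–147 → 14 bp
  148–196 → 49 bp
  197–204 → 8 bp
Sorted largest to smallest: 133, 49, 14, 8 bp.

133, 49, 14, 8 bp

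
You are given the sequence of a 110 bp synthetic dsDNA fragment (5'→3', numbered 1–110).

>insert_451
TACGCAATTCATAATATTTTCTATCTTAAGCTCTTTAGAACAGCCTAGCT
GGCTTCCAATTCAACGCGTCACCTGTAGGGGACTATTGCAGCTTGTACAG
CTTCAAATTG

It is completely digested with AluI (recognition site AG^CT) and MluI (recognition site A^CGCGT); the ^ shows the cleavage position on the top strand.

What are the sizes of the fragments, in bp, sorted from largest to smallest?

AluI sites (AGCT) start at positions 29, 47, 90, 99.
AluI cuts after base 2 of each site, so after positions 30, 48, 91, 100.
The MluI site (ACGCGT) starts at position 64.
MluI cuts after the first base of each site, so after position 64.
Combined cut positions: 30, 48, 64, 91, 100.
Linear molecule, 5 cuts → 6 fragments:
  1–30 → 30 bp
  31–48 → 18 bp
  49–64 → 16 bp
  65–91 → 27 bp
  92–100 → 9 bp
  101–110 → 10 bp
Sorted largest to smallest: 30, 27, 18, 16, 10, 9 bp.

30, 27, 18, 16, 10, 9 bp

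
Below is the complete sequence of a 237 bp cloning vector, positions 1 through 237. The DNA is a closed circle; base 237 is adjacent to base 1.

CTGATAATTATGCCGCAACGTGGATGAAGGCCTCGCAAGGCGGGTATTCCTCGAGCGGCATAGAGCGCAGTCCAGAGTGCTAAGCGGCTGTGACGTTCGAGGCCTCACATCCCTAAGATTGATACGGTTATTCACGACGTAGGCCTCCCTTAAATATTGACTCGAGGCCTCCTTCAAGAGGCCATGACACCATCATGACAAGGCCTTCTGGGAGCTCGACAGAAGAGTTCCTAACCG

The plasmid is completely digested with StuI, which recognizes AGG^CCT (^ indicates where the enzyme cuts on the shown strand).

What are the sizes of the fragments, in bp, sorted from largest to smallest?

StuI sites (AGGCCT) start at positions 28, 100, 141, 165, 201.
StuI cuts after base 3 of each site, so after positions 30, 102, 143, 167, 203.
Circular molecule, 5 cuts → 5 fragments:
  31–102 → 72 bp
  103–143 → 41 bp
  144–167 → 24 bp
  168–203 → 36 bp
  204–237 then 1–30 → 34 + 30 = 64 bp
Sorted largest to smallest: 72, 64, 41, 36, 24 bp.

72, 64, 41, 36, 24 bp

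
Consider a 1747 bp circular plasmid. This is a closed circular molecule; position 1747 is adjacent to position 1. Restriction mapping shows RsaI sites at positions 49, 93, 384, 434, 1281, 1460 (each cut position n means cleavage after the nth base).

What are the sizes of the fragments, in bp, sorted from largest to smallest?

Circular molecule, 6 cuts → 6 fragments:
  93 − 49 = 44 bp
  384 − 93 = 291 bp
  434 − 384 = 50 bp
  1281 − 434 = 847 bp
  1460 − 1281 = 179 bp
  wrap: 1747 − 1460 + 49 = 336 bp
Sorted largest to smallest: 847, 336, 291, 179, 50, 44 bp.

847, 336, 291, 179, 50, 44 bp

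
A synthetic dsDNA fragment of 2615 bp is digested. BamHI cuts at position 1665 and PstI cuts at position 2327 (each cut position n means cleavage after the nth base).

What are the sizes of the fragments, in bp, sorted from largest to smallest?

Combined cut positions (sorted): 1665, 2327.
Linear molecule, 2 cuts → 3 fragments:
  1665 − 0 = 1665 bp
  2327 − 1665 = 662 bp
  2615 − 2327 = 288 bp
Sorted largest to smallest: 1665, 662, 288 bp.

1665, 662, 288 bp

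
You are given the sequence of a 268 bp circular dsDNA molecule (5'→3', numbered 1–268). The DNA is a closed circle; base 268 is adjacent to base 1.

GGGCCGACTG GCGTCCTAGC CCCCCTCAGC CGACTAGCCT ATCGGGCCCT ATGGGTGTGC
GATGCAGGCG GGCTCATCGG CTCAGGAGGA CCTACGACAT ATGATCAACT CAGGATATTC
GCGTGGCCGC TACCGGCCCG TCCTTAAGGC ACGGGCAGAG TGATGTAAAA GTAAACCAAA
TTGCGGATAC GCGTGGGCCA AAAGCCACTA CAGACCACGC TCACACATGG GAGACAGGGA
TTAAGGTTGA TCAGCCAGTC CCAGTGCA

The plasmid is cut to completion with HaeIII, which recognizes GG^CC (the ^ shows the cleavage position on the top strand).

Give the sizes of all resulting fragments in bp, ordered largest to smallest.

80, 74, 61, 43, 10 bp

HaeIII sites (GGCC) start at positions 2, 45, 125, 135, 196.
HaeIII cuts after base 2 of each site, so after positions 3, 46, 126, 136, 197.
Circular molecule, 5 cuts → 5 fragments:
  4–46 → 43 bp
  47–126 → 80 bp
  127–136 → 10 bp
  137–197 → 61 bp
  198–268 then 1–3 → 71 + 3 = 74 bp
Sorted largest to smallest: 80, 74, 61, 43, 10 bp.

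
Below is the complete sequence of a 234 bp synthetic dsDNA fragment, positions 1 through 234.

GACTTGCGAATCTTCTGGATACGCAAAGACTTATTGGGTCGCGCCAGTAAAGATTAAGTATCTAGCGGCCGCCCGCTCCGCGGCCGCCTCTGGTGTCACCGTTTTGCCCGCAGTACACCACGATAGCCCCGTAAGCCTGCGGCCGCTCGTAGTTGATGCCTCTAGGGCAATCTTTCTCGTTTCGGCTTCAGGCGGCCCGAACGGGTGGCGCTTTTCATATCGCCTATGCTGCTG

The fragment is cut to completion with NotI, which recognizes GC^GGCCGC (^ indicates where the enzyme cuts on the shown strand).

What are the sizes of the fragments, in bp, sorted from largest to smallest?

94, 66, 59, 15 bp

NotI sites (GCGGCCGC) start at positions 65, 80, 139.
NotI cuts after base 2 of each site, so after positions 66, 81, 140.
Linear molecule, 3 cuts → 4 fragments:
  1–66 → 66 bp
  67–81 → 15 bp
  82–140 → 59 bp
  141–234 → 94 bp
Sorted largest to smallest: 94, 66, 59, 15 bp.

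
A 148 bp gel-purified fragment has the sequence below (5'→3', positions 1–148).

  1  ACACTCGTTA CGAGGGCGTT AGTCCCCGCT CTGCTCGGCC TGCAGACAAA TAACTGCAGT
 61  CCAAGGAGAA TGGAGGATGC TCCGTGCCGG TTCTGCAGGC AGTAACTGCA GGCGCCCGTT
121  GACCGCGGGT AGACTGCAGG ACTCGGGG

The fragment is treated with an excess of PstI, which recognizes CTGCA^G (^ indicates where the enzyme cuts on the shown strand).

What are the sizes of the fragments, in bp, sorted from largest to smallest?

PstI sites (CTGCAG) start at positions 40, 54, 93, 106, 134.
PstI cuts after base 5 of each site (before the last base), so after positions 44, 58, 97, 110, 138.
Linear molecule, 5 cuts → 6 fragments:
  1–44 → 44 bp
  45–58 → 14 bp
  59–97 → 39 bp
  98–110 → 13 bp
  111–138 → 28 bp
  139–148 → 10 bp
Sorted largest to smallest: 44, 39, 28, 14, 13, 10 bp.

44, 39, 28, 14, 13, 10 bp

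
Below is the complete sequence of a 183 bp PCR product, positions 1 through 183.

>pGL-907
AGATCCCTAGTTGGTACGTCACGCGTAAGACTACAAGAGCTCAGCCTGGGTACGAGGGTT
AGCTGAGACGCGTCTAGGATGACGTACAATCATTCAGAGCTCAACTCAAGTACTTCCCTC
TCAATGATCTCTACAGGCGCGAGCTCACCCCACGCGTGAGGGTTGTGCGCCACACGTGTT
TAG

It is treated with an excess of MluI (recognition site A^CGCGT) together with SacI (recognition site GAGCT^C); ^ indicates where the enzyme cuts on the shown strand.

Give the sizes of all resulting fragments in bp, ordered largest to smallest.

44, 33, 31, 27, 21, 20, 7 bp

MluI sites (ACGCGT) start at positions 21, 68, 152.
MluI cuts after the first base of each site, so after positions 21, 68, 152.
SacI sites (GAGCTC) start at positions 37, 97, 141.
SacI cuts after base 5 of each site (before the last base), so after positions 41, 101, 145.
Combined cut positions: 21, 41, 68, 101, 145, 152.
Linear molecule, 6 cuts → 7 fragments:
  1–21 → 21 bp
  22–41 → 20 bp
  42–68 → 27 bp
  69–101 → 33 bp
  102–145 → 44 bp
  146–152 → 7 bp
  153–183 → 31 bp
Sorted largest to smallest: 44, 33, 31, 27, 21, 20, 7 bp.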